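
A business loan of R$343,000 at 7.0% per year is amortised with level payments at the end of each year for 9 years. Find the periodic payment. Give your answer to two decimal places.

Annuity-PV factor = 6.515232; PMT = 343000 / 6.515232 = 52,645.8593

R$52,645.86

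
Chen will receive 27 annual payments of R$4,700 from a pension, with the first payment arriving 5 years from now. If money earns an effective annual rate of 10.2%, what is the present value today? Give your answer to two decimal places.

Value one period before first payment (t=4): 4700 × [1 − (1+0.102)^(−27)] / 0.102 = 4700 × 9.091894 = 42,731.9021
PV₀ = 42,731.9021 / (1+0.102)^4 = 42,731.9021 / 1.474777 = 28,975.1602

R$28,975.16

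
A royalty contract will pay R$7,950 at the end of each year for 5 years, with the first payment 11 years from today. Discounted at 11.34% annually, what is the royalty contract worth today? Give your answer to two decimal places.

R$9,951.08

Value one period before first payment (t=10): 7950 × [1 − (1+0.1134)^(−5)] / 0.1134 = 7950 × 3.664503 = 29,132.7988
Discount back 10 years: 29,132.7988 × (1+0.1134)^(−10) = 29,132.7988 × 0.341576 = 9,951.0759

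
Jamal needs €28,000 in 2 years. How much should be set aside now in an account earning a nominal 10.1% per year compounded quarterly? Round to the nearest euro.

Periodic rate i = 0.101/4 = 0.02525; n = 2 × 4 = 8 periods.
Discount factor = (1+0.02525)^(−8) = 0.819147; PV = 28,000 × 0.819147 = 22,936.1124

€22,936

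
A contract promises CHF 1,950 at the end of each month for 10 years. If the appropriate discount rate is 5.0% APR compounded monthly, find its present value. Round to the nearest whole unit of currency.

CHF 183,849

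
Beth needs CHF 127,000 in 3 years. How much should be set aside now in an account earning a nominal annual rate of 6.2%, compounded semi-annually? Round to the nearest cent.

Periodic rate i = 0.062/2 = 0.031; n = 3 × 2 = 6 periods.
PV = 127,000 / (1 + 0.031)^6 = 127,000 / 1.201025 = 105,743.0248

CHF 105,743.02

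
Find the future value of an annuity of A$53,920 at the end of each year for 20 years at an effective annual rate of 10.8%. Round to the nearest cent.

FV = PMT · [(1+i)^n − 1] / i = 53920 · 62.747199 = 3,383,328.9907

A$3,383,328.99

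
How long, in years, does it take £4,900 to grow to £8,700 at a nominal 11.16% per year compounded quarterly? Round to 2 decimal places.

5.22 years

Periodic rate i = 0.1116/4 = 0.0279.
(1+i)^n = 8700/4900 = 1.77551, so n = ln 1.77551 / ln 1.0279 = 20.8624 quarters
= 20.8624/4 years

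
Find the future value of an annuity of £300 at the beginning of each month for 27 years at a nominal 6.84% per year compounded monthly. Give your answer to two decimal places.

With 12 periods per year: i = 0.0057, n = 324.
Accumulation factor s(324|0.0057) × (1+i) = 936.244361; FV = 300 × 936.244361 = 280,873.3082
(Beginning-of-period payments → annuity-due factor ×(1+i).)

£280,873.31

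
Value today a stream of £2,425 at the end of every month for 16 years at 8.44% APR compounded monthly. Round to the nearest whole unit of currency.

£255,017

Periodic rate i = 0.0844/12 = 0.00703333; n = 16 × 12 = 192 periods.
PV = 2425 × [1 − (1+0.00703333)^(−192)] / 0.00703333 = 2425 × 105.161465 = 255,016.5535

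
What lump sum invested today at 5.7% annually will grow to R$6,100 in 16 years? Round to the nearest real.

PV = FV·(1+i)^(−n) = 6,100 × 0.411908 = 2,512.6387

R$2,513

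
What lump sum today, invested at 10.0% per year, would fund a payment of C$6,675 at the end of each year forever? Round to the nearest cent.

PV = PMT / i = 6675 / 0.1 = 66,750.0000

C$66,750.00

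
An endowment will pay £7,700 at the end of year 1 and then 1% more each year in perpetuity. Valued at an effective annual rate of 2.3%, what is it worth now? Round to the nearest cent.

PV = D₁/(r − g) = 7700/(0.023 − 0.01) = 592,307.6923

£592,307.69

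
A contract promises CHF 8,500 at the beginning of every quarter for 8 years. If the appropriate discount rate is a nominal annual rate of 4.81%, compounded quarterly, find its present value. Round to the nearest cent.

CHF 227,376.95

i = 0.0481/4 = 0.012025 per quarter; n = 8·4 = 32.
PV = PMT · [1 − (1+i)^(−n)] / i × (1+i) = 8500 · 26.750229 = 227,376.9458
(annuity-due: payments at period start, so ×(1+i).)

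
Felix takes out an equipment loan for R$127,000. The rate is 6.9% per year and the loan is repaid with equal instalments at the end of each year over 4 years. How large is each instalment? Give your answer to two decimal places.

Annuity-PV factor = 3.394872; PMT = 127000 / 3.394872 = 37,409.3634

R$37,409.36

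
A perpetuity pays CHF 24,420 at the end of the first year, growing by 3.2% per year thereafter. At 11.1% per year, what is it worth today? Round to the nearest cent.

PV = D₁/(r − g) = 24420/(0.111 − 0.032) = 309,113.9241

CHF 309,113.92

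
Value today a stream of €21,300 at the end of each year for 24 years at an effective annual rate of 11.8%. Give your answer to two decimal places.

€168,094.97

Annuity factor a(24|0.118) = 7.891783; PV = 21300 × 7.891783 = 168,094.9728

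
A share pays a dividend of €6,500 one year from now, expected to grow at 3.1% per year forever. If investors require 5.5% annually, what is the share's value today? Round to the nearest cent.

PV = D₁/(r − g) = 6500/(0.055 − 0.031) = 270,833.3333

€270,833.33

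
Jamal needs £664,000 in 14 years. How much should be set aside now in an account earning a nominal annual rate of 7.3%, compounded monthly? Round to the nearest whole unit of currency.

£239,698

Periodic rate i = 0.073/12 = 0.00608333; n = 14 × 12 = 168 periods.
Discount factor = (1+0.00608333)^(−168) = 0.360990; PV = 664,000 × 0.360990 = 239,697.6130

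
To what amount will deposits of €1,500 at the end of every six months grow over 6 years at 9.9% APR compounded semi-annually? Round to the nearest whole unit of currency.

i = 0.099/2 = 0.0495 per half-year; n = 6·2 = 12.
FV = 1500 × [(1+0.0495)^12 − 1] / 0.0495 = 1500 × 15.871134 = 23,806.7007

€23,807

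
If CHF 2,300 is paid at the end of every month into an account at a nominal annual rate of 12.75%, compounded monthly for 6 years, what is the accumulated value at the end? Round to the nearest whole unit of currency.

CHF 246,850

i = 0.1275/12 = 0.010625 per month; n = 6·12 = 72.
FV = PMT · [(1+i)^n − 1] / i = 2300 · 107.326078 = 246,849.9790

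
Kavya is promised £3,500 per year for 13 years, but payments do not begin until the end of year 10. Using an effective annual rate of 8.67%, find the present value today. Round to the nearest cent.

£12,620.34

Value one period before first payment (t=9): 3500 × [1 − (1+0.0867)^(−13)] / 0.0867 = 3500 × 7.620616 = 26,672.1576
Discount back 9 years: 26,672.1576 × (1+0.0867)^(−9) = 26,672.1576 × 0.473165 = 12,620.3426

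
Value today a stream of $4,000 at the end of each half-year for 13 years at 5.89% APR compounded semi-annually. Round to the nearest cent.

$71,962.10

With 2 periods per year: i = 0.02945, n = 26.
Annuity factor a(26|0.02945) = 17.990524; PV = 4000 × 17.990524 = 71,962.0956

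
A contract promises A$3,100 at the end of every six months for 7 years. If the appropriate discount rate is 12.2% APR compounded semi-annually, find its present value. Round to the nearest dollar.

Periodic rate i = 0.122/2 = 0.061; n = 7 × 2 = 14 periods.
PV = 3100 × [1 − (1+0.061)^(−14)] / 0.061 = 3100 × 9.237699 = 28,636.8660

A$28,637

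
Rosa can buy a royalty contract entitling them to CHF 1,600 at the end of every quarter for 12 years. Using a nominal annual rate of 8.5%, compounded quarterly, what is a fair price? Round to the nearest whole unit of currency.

CHF 47,852

With 4 periods per year: i = 0.02125, n = 48.
PV = 1600 × [1 − (1+0.02125)^(−48)] / 0.02125 = 1600 × 29.907339 = 47,851.7417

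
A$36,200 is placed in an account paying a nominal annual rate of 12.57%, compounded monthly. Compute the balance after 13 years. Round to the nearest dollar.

A$183,949

Periodic rate i = 0.1257/12 = 0.010475; n = 13 × 12 = 156 periods.
36,200 × (1+0.010475)^156 = 36,200 × 5.081471 = 183,949.2348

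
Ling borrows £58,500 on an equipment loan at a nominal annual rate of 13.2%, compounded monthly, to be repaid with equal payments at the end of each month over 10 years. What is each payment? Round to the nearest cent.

Periodic rate i = 0.132/12 = 0.011; n = 10 × 12 = 120 periods.
Annuity-PV factor = 66.448404; PMT = 58500 / 66.448404 = 880.3823

£880.38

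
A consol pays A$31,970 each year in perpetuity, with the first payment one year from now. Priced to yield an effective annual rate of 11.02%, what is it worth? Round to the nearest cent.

PV = C/r = 31970/0.1102 = 290,108.8929

A$290,108.89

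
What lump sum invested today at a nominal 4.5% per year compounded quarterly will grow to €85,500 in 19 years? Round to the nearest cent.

With 4 periods per year: i = 0.01125, n = 76.
PV = 85,500 / (1 + 0.01125)^76 = 85,500 / 2.340177 = 36,535.7043

€36,535.70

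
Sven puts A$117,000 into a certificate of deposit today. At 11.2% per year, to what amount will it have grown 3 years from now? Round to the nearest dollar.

FV = PV·(1+i)^n = 117,000 × 1.375037 = 160,879.3206

A$160,879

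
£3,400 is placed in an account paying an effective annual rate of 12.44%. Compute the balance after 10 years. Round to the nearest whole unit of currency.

FV = PV·(1+i)^n = 3,400 × 3.230043 = 10,982.1479

£10,982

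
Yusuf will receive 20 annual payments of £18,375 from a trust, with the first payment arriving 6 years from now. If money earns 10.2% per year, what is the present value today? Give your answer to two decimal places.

£94,957.13

Value one period before first payment (t=5): 18375 × [1 − (1+0.102)^(−20)] / 0.102 = 18375 × 8.398625 = 154,324.7372
Discount back 5 years: 154,324.7372 × (1+0.102)^(−5) = 154,324.7372 × 0.615307 = 94,957.1286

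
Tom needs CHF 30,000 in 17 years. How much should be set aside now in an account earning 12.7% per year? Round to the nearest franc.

Discount factor = (1+0.127)^(−17) = 0.131007; PV = 30,000 × 0.131007 = 3,930.2003

CHF 3,930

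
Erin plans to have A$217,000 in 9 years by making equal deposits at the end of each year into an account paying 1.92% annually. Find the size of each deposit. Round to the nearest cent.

PMT = 217000 / ( [(1+0.0192)^9 − 1] / 0.0192 ) = 217000 / 9.723075 = 22,318.0426

A$22,318.04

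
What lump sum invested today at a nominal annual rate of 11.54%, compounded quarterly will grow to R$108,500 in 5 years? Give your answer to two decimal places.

i = 0.1154/4 = 0.02885 per quarter; n = 5·4 = 20.
Discount factor = (1+0.02885)^(−20) = 0.566186; PV = 108,500 × 0.566186 = 61,431.1294

R$61,431.13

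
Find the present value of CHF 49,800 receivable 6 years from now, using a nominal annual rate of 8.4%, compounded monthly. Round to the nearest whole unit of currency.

i = 0.084/12 = 0.007 per month; n = 6·12 = 72.
Discount factor = (1+0.007)^(−72) = 0.605171; PV = 49,800 × 0.605171 = 30,137.5166

CHF 30,138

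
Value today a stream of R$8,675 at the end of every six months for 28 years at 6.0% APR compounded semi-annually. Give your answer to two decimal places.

R$233,925.40

With 2 periods per year: i = 0.03, n = 56.
Annuity factor a(56|0.03) = 26.965464; PV = 8675 × 26.965464 = 233,925.3978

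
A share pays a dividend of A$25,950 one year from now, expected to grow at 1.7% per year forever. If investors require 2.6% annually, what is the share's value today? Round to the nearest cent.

PV = PMT / (i − g) = 25950 / (0.026 − 0.017) = 25950 / 0.009000 = 2,883,333.3333

A$2,883,333.33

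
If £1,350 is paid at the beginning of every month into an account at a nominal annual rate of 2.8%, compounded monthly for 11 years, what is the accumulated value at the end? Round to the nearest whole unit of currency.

With 12 periods per year: i = 0.00233333, n = 132.
FV = 1350 × [(1+0.00233333)^132 − 1] / 0.00233333 × (1+i) = 1350 × 154.737166 = 208,895.1741
Payments are at the start of each period, so multiply by (1+i).

£208,895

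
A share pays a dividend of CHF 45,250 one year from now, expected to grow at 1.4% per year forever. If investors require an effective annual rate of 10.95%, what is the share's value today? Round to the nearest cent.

CHF 473,821.99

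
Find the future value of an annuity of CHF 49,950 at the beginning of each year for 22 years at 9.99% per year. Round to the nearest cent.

CHF 3,917,849.26

FV = 49950 × [(1+0.0999)^22 − 1] / 0.0999 × (1+i) = 49950 × 78.435421 = 3,917,849.2555
(annuity-due: payments at period start, so ×(1+i).)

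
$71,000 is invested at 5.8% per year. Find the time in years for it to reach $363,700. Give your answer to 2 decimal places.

28.98 years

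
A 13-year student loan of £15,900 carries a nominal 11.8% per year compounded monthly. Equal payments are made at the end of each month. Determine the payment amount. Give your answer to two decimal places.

£199.76

i = 0.118/12 = 0.00983333 per month; n = 13·12 = 156.
Annuity-PV factor = 79.597285; PMT = 15900 / 79.597285 = 199.7556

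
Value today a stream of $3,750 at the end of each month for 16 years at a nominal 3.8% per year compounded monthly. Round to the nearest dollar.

i = 0.038/12 = 0.00316667 per month; n = 16·12 = 192.
PV = 3750 × [1 − (1+0.00316667)^(−192)] / 0.00316667 = 3750 × 143.696236 = 538,860.8858

$538,861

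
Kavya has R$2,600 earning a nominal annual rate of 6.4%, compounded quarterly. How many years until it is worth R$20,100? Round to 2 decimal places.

Periodic rate i = 0.064/4 = 0.016.
n = ln(20100/2600) / ln(1+0.016) = ln(7.73077) / 0.015873 = 128.8454 quarters
= 128.8454/4 years

32.21 years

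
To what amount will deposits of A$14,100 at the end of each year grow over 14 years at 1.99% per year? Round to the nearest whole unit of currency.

FV = 14100 × [(1+0.0199)^14 − 1] / 0.0199 = 14100 × 15.963260 = 225,081.9613

A$225,082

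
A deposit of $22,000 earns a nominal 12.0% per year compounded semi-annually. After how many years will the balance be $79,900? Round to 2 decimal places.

Periodic rate i = 0.12/2 = 0.06.
n = ln(79900/22000) / ln(1+0.06) = ln(3.63182) / 0.058269 = 22.1342 half-years
= 22.1342/2 years

11.07 years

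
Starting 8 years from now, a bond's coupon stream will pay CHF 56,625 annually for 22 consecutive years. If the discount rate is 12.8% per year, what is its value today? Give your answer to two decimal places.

CHF 176,932.33

Value one period before first payment (t=7): 56625 × [1 − (1+0.128)^(−22)] / 0.128 = 56625 × 7.260435 = 411,122.1590
Discount back 7 years: 411,122.1590 × (1+0.128)^(−7) = 411,122.1590 × 0.430364 = 176,932.3264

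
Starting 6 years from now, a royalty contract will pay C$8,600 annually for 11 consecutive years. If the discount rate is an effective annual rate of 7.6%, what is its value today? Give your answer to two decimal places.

C$43,405.48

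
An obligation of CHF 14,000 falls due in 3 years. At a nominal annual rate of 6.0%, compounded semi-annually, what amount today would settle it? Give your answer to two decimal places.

CHF 11,724.78

Periodic rate i = 0.06/2 = 0.03; n = 3 × 2 = 6 periods.
PV = 14,000 / (1 + 0.03)^6 = 14,000 / 1.194052 = 11,724.7796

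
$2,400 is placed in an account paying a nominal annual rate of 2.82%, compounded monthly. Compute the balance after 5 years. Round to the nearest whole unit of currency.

i = 0.0282/12 = 0.00235 per month; n = 5·12 = 60.
FV = PV·(1+i)^n = 2,400 × 1.151234 = 2,762.9621

$2,763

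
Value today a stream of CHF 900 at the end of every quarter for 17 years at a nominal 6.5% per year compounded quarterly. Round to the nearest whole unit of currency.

CHF 36,877

With 4 periods per year: i = 0.01625, n = 68.
PV = 900 × [1 − (1+0.01625)^(−68)] / 0.01625 = 900 × 40.974412 = 36,876.9704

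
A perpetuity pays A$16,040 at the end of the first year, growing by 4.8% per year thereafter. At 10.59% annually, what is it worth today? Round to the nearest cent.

PV = D₁/(r − g) = 16040/(0.1059 − 0.048) = 277,029.3610

A$277,029.36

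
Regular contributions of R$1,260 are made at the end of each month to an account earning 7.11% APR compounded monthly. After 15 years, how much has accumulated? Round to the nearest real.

R$403,214

Periodic rate i = 0.0711/12 = 0.005925; n = 15 × 12 = 180 periods.
Accumulation factor s(180|0.005925) = 320.010970; FV = 1260 × 320.010970 = 403,213.8225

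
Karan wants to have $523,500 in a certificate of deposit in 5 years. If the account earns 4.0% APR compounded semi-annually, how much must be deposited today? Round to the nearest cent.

i = 0.04/2 = 0.02 per half-year; n = 5·2 = 10.
Discount factor = (1+0.02)^(−10) = 0.820348; PV = 523,500 × 0.820348 = 429,452.3350

$429,452.33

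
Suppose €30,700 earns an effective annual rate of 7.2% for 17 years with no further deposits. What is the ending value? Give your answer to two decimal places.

€100,103.61

FV = PV·(1+i)^n = 30,700 × 3.260704 = 100,103.6070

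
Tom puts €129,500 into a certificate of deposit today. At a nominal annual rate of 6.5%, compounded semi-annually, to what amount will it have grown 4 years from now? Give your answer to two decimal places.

Periodic rate i = 0.065/2 = 0.0325; n = 4 × 2 = 8 periods.
FV = PV·(1+i)^n = 129,500 × 1.291578 = 167,259.2908

€167,259.29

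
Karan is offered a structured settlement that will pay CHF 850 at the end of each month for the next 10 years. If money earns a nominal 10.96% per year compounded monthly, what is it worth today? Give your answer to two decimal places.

CHF 61,807.53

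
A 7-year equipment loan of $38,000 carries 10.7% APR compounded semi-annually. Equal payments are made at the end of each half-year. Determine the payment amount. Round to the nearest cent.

$3,925.29

Periodic rate i = 0.107/2 = 0.0535; n = 7 × 2 = 14 periods.
Annuity-PV factor = 9.680803; PMT = 38000 / 9.680803 = 3,925.2942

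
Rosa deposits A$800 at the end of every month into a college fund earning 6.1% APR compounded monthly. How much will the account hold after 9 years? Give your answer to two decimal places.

i = 0.061/12 = 0.00508333 per month; n = 9·12 = 108.
FV = 800 × [(1+0.00508333)^108 − 1] / 0.00508333 = 800 × 143.432329 = 114,745.8635

A$114,745.86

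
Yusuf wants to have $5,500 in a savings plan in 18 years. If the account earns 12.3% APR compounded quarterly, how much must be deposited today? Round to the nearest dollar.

$621

i = 0.123/4 = 0.03075 per quarter; n = 18·4 = 72.
PV = 5,500 / (1 + 0.03075)^72 = 5,500 / 8.851986 = 621.3295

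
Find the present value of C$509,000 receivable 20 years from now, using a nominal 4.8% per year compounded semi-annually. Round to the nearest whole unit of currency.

C$197,115

Periodic rate i = 0.048/2 = 0.024; n = 20 × 2 = 40 periods.
Discount factor = (1+0.024)^(−40) = 0.387259; PV = 509,000 × 0.387259 = 197,114.9285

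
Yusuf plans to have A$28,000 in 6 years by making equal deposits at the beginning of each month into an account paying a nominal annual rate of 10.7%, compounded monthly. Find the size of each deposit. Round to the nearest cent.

A$276.53

With 12 periods per year: i = 0.00891667, n = 72.
PMT = 28000 / ( [(1+0.00891667)^72 − 1] / 0.00891667 × (1+i) ) = 28000 / 101.255069 = 276.5294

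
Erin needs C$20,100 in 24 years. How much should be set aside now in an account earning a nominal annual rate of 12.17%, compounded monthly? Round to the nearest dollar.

With 12 periods per year: i = 0.0101417, n = 288.
Discount factor = (1+0.0101417)^(−288) = 0.054689; PV = 20,100 × 0.054689 = 1,099.2535

C$1,099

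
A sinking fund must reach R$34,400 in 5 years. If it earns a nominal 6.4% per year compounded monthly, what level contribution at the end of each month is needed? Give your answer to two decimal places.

R$488.00

i = 0.064/12 = 0.00533333 per month; n = 5·12 = 60.
FV-annuity factor = 70.491989; PMT = 34400 / 70.491989 = 487.9987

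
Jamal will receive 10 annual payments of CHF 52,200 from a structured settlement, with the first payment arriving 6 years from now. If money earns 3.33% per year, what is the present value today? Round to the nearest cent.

CHF 371,718.01

Value one period before first payment (t=5): 52200 × [1 − (1+0.0333)^(−10)] / 0.0333 = 52200 × 8.388325 = 437,870.5672
Discount back 5 years: 437,870.5672 × (1+0.0333)^(−5) = 437,870.5672 × 0.848922 = 371,718.0128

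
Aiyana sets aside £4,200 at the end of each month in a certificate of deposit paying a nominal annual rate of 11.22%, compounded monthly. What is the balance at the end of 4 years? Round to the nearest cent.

Periodic rate i = 0.1122/12 = 0.00935; n = 4 × 12 = 48 periods.
FV = PMT · [(1+i)^n − 1] / i = 4200 · 60.231925 = 252,974.0829

£252,974.08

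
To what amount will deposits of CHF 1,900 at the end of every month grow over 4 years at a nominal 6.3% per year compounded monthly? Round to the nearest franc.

CHF 103,414

Periodic rate i = 0.063/12 = 0.00525; n = 4 × 12 = 48 periods.
Accumulation factor s(48|0.00525) = 54.428229; FV = 1900 × 54.428229 = 103,413.6345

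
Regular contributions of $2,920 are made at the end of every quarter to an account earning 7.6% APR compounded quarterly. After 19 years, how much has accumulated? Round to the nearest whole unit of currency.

With 4 periods per year: i = 0.019, n = 76.
FV = PMT · [(1+i)^n − 1] / i = 2920 · 167.399680 = 488,807.0654

$488,807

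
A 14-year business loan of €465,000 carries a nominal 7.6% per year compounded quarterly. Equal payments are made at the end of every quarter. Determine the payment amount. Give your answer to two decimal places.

€13,561.73

i = 0.076/4 = 0.019 per quarter; n = 14·4 = 56.
Annuity-PV factor = 34.287661; PMT = 465000 / 34.287661 = 13,561.7299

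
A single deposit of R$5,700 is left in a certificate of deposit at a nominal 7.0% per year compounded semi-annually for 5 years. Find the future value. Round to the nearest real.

R$8,040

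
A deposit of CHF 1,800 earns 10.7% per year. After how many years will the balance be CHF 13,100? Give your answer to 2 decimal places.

19.53 years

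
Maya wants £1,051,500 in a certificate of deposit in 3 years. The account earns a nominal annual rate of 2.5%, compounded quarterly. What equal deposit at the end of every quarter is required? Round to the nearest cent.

Periodic rate i = 0.025/4 = 0.00625; n = 3 × 4 = 12 periods.
PMT = 1.0515e+06 / ( [(1+0.00625)^12 − 1] / 0.00625 ) = 1.0515e+06 / 12.421216 = 84,653.5489

£84,653.55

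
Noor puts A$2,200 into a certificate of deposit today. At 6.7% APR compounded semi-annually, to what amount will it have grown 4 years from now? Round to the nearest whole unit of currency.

A$2,864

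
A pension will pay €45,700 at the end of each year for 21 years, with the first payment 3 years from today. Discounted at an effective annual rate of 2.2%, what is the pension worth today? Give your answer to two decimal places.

€729,521.05

PV at t=2 (ordinary 21-year annuity): 45700 × a(21|0.022) = 45700 × 16.673371 = 761,973.0684
PV₀ = 761,973.0684 / (1+0.022)^2 = 761,973.0684 / 1.044484 = 729,521.0539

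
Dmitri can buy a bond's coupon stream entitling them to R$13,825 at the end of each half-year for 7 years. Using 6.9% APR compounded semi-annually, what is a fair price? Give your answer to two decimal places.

Periodic rate i = 0.069/2 = 0.0345; n = 7 × 2 = 14 periods.
PV = PMT · [1 − (1+i)^(−n)] / i = 13825 · 10.957241 = 151,483.8501

R$151,483.85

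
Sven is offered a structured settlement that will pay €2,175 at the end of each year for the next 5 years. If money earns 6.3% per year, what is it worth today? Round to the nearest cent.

€9,087.60

PV = 2175 × [1 − (1+0.063)^(−5)] / 0.063 = 2175 × 4.178207 = 9,087.6003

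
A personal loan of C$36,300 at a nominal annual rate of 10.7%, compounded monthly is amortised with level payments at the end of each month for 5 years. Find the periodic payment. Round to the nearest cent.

C$783.83

With 12 periods per year: i = 0.00891667, n = 60.
Annuity-PV factor = 46.311069; PMT = 36300 / 46.311069 = 783.8299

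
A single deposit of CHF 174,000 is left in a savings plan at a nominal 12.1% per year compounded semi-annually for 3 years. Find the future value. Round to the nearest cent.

CHF 247,521.70

With 2 periods per year: i = 0.0605, n = 6.
174,000 × (1+0.0605)^6 = 174,000 × 1.422539 = 247,521.7036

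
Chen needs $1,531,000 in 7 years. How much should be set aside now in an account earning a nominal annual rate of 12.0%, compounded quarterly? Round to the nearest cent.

Periodic rate i = 0.12/4 = 0.03; n = 7 × 4 = 28 periods.
Discount factor = (1+0.03)^(−28) = 0.437077; PV = 1,531,000 × 0.437077 = 669,164.5091

$669,164.51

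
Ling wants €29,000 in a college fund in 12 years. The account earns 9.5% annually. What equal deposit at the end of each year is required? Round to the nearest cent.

€1,397.44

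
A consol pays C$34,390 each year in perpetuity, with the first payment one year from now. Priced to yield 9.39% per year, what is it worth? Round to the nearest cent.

C$366,240.68

PV = C/r = 34390/0.0939 = 366,240.6816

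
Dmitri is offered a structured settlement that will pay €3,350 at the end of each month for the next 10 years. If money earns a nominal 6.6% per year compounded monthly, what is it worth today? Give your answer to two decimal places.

€293,711.65

With 12 periods per year: i = 0.0055, n = 120.
PV = PMT · [1 − (1+i)^(−n)] / i = 3350 · 87.675120 = 293,711.6521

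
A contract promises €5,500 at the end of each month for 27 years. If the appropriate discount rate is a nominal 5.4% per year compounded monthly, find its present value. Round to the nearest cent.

With 12 periods per year: i = 0.0045, n = 324.
PV = 5500 × [1 − (1+0.0045)^(−324)] / 0.0045 = 5500 × 170.341433 = 936,877.8809

€936,877.88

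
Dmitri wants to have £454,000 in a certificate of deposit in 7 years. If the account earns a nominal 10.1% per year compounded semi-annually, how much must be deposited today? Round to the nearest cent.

£227,777.62

Periodic rate i = 0.101/2 = 0.0505; n = 7 × 2 = 14 periods.
PV = FV·(1+i)^(−n) = 454,000 × 0.501713 = 227,777.6240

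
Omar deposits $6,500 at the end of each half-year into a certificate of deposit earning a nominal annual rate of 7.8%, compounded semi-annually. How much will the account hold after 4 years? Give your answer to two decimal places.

Periodic rate i = 0.078/2 = 0.039; n = 4 × 2 = 8 periods.
FV = 6500 × [(1+0.039)^8 − 1] / 0.039 = 6500 × 9.181460 = 59,679.4928

$59,679.49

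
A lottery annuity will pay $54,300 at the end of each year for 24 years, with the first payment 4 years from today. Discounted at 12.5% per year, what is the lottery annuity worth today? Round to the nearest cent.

$287,030.76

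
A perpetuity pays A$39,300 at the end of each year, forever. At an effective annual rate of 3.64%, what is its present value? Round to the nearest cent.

PV = C/r = 39300/0.0364 = 1,079,670.3297

A$1,079,670.33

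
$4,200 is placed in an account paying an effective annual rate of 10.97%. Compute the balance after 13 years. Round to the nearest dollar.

FV = 4,200 × (1 + 0.1097)^13 = 16,252.5649

$16,253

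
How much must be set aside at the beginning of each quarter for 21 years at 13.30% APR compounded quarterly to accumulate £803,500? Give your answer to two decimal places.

i = 0.133/4 = 0.03325 per quarter; n = 21·4 = 84.
FV-annuity factor × (1+i) = 453.843070; PMT = 803500 / 453.843070 = 1,770.4358

£1,770.44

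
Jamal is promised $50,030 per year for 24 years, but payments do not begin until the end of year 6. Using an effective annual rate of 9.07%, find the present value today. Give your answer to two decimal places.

Value one period before first payment (t=5): 50030 × [1 − (1+0.0907)^(−24)] / 0.0907 = 50030 × 9.653007 = 482,939.9573
PV₀ = 482,939.9573 / (1+0.0907)^5 = 482,939.9573 / 1.543571 = 312,871.9102

$312,871.91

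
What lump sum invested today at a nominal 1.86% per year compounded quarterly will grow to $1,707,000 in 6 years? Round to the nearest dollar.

$1,527,139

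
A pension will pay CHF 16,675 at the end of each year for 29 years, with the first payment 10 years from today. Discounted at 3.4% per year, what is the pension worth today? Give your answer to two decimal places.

PV at t=9 (ordinary 29-year annuity): 16675 × a(29|0.034) = 16675 × 18.257898 = 304,450.4454
PV₀ = 304,450.4454 / (1+0.034)^9 = 304,450.4454 / 1.351092 = 225,336.6144

CHF 225,336.61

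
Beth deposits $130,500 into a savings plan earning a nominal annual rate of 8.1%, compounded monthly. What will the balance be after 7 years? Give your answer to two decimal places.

Periodic rate i = 0.081/12 = 0.00675; n = 7 × 12 = 84 periods.
FV = 130,500 × (1 + 0.00675)^84 = 229,629.7363

$229,629.74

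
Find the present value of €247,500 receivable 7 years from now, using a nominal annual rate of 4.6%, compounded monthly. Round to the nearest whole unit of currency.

i = 0.046/12 = 0.00383333 per month; n = 7·12 = 84.
Discount factor = (1+0.00383333)^(−84) = 0.725144; PV = 247,500 × 0.725144 = 179,473.2508

€179,473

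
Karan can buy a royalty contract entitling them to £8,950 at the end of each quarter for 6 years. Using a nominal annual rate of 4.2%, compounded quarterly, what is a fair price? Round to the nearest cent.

£189,001.36

With 4 periods per year: i = 0.0105, n = 24.
Annuity factor a(24|0.0105) = 21.117470; PV = 8950 × 21.117470 = 189,001.3590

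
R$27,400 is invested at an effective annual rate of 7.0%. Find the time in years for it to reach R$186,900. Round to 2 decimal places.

28.38 years

n = ln(186900/27400) / ln(1+0.07) = ln(6.82117) / 0.067659 = 28.3782 years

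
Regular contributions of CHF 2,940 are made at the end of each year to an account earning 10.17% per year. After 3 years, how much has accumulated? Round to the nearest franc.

Accumulation factor s(3|0.1017) = 3.315443; FV = 2940 × 3.315443 = 9,747.4021

CHF 9,747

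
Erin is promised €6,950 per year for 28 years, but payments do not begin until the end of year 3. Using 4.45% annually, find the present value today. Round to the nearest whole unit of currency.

€100,852

PV at t=2 (ordinary 28-year annuity): 6950 × a(28|0.0445) = 6950 × 15.831368 = 110,028.0062
Discount back 2 years: 110,028.0062 × (1+0.0445)^(−2) = 110,028.0062 × 0.916607 = 100,852.4272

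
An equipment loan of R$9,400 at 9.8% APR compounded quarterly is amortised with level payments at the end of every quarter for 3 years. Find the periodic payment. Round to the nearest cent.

R$913.61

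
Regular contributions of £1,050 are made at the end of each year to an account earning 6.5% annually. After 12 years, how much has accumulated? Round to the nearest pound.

£18,239

FV = PMT · [(1+i)^n − 1] / i = 1050 · 17.370711 = 18,239.2470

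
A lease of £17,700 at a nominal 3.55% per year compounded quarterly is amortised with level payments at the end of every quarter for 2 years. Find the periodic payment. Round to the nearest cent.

£2,301.77

Periodic rate i = 0.0355/4 = 0.008875; n = 2 × 4 = 8 periods.
Annuity-PV factor = 7.689726; PMT = 17700 / 7.689726 = 2,301.7725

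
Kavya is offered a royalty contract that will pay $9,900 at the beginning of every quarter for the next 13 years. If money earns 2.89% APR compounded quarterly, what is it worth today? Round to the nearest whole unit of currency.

$430,968

Periodic rate i = 0.0289/4 = 0.007225; n = 13 × 4 = 52 periods.
PV = 9900 × [1 − (1+0.007225)^(−52)] / 0.007225 × (1+i) = 9900 × 43.532104 = 430,967.8269
(annuity-due: payments at period start, so ×(1+i).)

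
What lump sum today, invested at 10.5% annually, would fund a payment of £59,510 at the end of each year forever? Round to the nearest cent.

PV = PMT / i = 59510 / 0.105 = 566,761.9048

£566,761.90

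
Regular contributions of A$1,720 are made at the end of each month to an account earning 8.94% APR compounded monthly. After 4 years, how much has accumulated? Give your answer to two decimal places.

With 12 periods per year: i = 0.00745, n = 48.
Accumulation factor s(48|0.00745) = 57.449598; FV = 1720 × 57.449598 = 98,813.3092

A$98,813.31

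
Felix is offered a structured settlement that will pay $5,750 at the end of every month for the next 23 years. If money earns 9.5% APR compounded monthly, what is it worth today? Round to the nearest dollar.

$643,916

Periodic rate i = 0.095/12 = 0.00791667; n = 23 × 12 = 276 periods.
PV = PMT · [1 − (1+i)^(−n)] / i = 5750 · 111.985311 = 643,915.5394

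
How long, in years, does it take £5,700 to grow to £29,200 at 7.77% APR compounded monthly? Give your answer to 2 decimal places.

Periodic rate i = 0.0777/12 = 0.006475.
n = ln(29200/5700) / ln(1+0.006475) = ln(5.12281) / 0.006454 = 253.1252 months
= 253.1252/12 years

21.09 years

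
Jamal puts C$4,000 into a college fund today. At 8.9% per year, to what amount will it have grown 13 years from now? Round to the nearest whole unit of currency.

C$12,118

FV = 4,000 × (1 + 0.089)^13 = 12,117.7623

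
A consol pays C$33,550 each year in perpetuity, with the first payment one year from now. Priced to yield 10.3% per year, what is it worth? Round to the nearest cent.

C$325,728.16

PV = C/r = 33550/0.103 = 325,728.1553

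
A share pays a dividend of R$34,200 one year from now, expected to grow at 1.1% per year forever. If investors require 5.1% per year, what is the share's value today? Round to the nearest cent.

PV = D₁/(r − g) = 34200/(0.051 − 0.011) = 855,000.0000

R$855,000.00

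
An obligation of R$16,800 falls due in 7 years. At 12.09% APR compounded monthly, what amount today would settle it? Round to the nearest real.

i = 0.1209/12 = 0.010075 per month; n = 7·12 = 84.
PV = 16,800 / (1 + 0.010075)^84 = 16,800 / 2.321156 = 7,237.7740

R$7,238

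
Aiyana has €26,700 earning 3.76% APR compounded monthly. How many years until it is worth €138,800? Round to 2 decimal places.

Periodic rate i = 0.0376/12 = 0.00313333.
(1+i)^n = 138800/26700 = 5.19850, so n = ln 5.19850 / ln 1.00313 = 526.8994 months
= 526.8994/12 years

43.91 years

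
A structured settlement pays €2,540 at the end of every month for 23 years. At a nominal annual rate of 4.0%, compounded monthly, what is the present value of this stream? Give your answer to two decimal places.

i = 0.04/12 = 0.00333333 per month; n = 23·12 = 276.
Annuity factor a(276|0.00333333) = 180.261235; PV = 2540 × 180.261235 = 457,863.5376

€457,863.54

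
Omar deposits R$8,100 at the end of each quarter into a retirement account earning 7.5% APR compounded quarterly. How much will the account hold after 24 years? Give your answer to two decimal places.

R$2,138,250.40

i = 0.075/4 = 0.01875 per quarter; n = 24·4 = 96.
FV = PMT · [(1+i)^n − 1] / i = 8100 · 263.981530 = 2,138,250.3954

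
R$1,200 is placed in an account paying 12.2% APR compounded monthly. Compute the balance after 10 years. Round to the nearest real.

Periodic rate i = 0.122/12 = 0.0101667; n = 10 × 12 = 120 periods.
FV = PV·(1+i)^n = 1,200 × 3.366387 = 4,039.6643

R$4,040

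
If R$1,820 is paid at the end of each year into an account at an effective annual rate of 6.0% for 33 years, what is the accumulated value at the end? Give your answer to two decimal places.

R$177,164.56

FV = 1820 × [(1+0.06)^33 − 1] / 0.06 = 1820 × 97.343165 = 177,164.5598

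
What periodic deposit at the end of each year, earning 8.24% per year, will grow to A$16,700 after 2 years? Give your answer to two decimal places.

FV-annuity factor = 2.082400; PMT = 16700 / 2.082400 = 8,019.5928

A$8,019.59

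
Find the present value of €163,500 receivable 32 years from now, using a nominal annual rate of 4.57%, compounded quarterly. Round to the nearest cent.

€38,194.97

With 4 periods per year: i = 0.011425, n = 128.
Discount factor = (1+0.011425)^(−128) = 0.233608; PV = 163,500 × 0.233608 = 38,194.9711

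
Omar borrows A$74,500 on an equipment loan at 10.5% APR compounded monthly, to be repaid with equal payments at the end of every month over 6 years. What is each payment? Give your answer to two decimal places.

A$1,399.03

i = 0.105/12 = 0.00875 per month; n = 6·12 = 72.
PMT = 74500 / ( [1 − (1+0.00875)^(−72)] / 0.00875 ) = 74500 / 53.251057 = 1,399.0333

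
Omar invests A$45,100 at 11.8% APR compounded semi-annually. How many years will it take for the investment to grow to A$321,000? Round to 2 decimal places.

17.12 years

Periodic rate i = 0.118/2 = 0.059.
n = ln(321000/45100) / ln(1+0.059) = ln(7.11752) / 0.057325 = 34.2356 half-years
= 34.2356/2 years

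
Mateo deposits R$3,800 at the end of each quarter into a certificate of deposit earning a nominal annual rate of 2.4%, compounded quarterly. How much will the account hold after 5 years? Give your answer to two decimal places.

R$80,492.01

i = 0.024/4 = 0.006 per quarter; n = 5·4 = 20.
Accumulation factor s(20|0.006) = 21.182107; FV = 3800 × 21.182107 = 80,492.0063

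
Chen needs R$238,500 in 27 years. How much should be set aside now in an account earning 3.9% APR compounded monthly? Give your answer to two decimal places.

R$83,352.34

Periodic rate i = 0.039/12 = 0.00325; n = 27 × 12 = 324 periods.
Discount factor = (1+0.00325)^(−324) = 0.349486; PV = 238,500 × 0.349486 = 83,352.3445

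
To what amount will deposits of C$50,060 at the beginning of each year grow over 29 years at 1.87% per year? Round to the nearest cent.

FV = PMT · [(1+i)^n − 1] / i × (1+i) = 50060 · 38.752324 = 1,939,941.3430
(annuity-due: payments at period start, so ×(1+i).)

C$1,939,941.34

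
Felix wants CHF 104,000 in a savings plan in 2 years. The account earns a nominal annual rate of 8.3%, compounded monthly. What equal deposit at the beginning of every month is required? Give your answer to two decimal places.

CHF 3,971.08

Periodic rate i = 0.083/12 = 0.00691667; n = 2 × 12 = 24 periods.
FV-annuity factor × (1+i) = 26.189343; PMT = 104000 / 26.189343 = 3,971.0809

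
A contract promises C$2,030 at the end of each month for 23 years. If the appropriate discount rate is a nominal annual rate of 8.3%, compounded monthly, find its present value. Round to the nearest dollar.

C$249,703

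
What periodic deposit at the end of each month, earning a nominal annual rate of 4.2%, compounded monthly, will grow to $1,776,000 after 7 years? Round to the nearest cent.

$18,223.64

With 12 periods per year: i = 0.0035, n = 84.
PMT = 1.776e+06 / ( [(1+0.0035)^84 − 1] / 0.0035 ) = 1.776e+06 / 97.455811 = 18,223.6439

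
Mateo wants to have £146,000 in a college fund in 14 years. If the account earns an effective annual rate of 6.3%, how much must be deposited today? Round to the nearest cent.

Discount factor = (1+0.063)^(−14) = 0.425142; PV = 146,000 × 0.425142 = 62,070.7728

£62,070.77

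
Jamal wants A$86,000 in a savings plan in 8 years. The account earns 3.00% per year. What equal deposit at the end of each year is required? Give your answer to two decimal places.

FV-annuity factor = 8.892336; PMT = 86000 / 8.892336 = 9,671.2494

A$9,671.25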